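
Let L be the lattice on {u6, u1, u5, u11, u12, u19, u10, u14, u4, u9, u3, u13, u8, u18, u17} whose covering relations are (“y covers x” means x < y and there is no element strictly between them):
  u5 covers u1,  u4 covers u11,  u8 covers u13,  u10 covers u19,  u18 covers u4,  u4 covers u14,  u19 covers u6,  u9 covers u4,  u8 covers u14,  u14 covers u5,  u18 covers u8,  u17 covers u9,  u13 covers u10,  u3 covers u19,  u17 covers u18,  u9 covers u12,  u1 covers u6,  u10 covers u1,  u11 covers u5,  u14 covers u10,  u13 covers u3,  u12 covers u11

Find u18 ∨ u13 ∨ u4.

Common upper bounds of {u18, u13, u4}: u17, u18.
The least among these is u18.

u18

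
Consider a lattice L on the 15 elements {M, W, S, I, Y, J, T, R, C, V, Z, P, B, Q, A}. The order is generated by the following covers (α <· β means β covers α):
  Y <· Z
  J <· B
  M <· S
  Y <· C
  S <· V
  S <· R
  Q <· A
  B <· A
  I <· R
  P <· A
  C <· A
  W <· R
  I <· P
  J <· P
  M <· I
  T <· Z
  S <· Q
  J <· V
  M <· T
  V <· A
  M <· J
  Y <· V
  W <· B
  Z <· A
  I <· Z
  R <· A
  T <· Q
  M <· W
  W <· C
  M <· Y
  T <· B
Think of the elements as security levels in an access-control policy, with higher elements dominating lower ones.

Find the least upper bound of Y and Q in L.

A

Common upper bounds of {Y, Q}: A.
The least among these is A.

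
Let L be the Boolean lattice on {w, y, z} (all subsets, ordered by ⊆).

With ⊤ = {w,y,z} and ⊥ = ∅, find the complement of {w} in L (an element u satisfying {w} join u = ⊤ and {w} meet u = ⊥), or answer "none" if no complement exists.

Need u with {w} ∨ u = {w,y,z} and {w} ∧ u = ∅.
Checking each element gives: {y,z}.

{y,z}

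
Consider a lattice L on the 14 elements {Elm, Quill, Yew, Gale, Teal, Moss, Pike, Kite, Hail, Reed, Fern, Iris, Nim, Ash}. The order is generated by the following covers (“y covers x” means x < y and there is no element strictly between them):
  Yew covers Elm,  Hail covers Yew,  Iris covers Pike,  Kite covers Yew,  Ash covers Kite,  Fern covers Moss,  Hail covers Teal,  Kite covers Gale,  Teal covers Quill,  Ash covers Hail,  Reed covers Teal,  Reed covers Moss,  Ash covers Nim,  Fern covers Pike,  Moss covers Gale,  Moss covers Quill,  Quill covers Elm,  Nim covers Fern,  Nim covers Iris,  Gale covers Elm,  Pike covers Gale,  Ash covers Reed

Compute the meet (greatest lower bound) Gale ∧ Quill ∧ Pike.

Elm

Common lower bounds of {Gale, Quill, Pike}: Elm.
The greatest among these is Elm.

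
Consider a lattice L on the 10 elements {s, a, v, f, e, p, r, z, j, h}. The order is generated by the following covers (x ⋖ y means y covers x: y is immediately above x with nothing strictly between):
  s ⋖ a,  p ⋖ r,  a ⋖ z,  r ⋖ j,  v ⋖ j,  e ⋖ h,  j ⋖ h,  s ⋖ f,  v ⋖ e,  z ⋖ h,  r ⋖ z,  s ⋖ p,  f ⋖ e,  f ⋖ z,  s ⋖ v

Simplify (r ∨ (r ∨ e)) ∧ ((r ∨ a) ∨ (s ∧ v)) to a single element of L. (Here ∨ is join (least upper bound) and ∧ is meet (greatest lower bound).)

z

r ∨ e = h
r ∨ h = h
r ∨ a = z
s ∧ v = s
z ∨ s = z
h ∧ z = z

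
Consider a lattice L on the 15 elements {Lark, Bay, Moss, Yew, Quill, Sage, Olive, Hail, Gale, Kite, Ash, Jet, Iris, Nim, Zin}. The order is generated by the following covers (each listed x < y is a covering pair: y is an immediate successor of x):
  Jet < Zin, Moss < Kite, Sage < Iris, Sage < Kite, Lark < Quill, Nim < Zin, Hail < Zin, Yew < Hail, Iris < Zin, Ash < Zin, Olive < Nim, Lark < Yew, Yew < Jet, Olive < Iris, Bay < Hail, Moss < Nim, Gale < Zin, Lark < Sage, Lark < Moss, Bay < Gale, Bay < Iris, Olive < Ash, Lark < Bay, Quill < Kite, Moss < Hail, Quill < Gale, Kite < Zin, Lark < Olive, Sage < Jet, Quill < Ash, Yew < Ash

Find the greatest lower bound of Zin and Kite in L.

Kite

Common lower bounds of {Zin, Kite}: Kite, Lark, Moss, Quill, Sage.
The greatest among these is Kite.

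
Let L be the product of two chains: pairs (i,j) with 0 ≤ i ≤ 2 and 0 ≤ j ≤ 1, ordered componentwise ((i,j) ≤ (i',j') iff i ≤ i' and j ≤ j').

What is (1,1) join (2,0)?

Common upper bounds of {(1,1), (2,0)}: (2,1).
The least among these is (2,1).

(2,1)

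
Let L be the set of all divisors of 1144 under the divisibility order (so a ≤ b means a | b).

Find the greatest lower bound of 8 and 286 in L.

2

In the divisibility order, the meet is the greatest common divisor: gcd(8, 286) = 2.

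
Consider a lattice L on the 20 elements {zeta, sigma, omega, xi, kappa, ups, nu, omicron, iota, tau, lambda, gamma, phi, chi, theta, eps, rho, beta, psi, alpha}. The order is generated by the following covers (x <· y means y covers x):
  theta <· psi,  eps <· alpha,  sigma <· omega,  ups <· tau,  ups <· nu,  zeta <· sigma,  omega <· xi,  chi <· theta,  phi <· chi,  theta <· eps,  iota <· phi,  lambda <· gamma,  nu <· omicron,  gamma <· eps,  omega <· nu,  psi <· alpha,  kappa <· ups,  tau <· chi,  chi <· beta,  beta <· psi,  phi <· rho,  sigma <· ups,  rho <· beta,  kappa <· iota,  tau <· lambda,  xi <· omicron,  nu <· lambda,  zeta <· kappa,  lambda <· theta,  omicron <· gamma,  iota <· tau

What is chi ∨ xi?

eps

Common upper bounds of {chi, xi}: alpha, eps.
The least among these is eps.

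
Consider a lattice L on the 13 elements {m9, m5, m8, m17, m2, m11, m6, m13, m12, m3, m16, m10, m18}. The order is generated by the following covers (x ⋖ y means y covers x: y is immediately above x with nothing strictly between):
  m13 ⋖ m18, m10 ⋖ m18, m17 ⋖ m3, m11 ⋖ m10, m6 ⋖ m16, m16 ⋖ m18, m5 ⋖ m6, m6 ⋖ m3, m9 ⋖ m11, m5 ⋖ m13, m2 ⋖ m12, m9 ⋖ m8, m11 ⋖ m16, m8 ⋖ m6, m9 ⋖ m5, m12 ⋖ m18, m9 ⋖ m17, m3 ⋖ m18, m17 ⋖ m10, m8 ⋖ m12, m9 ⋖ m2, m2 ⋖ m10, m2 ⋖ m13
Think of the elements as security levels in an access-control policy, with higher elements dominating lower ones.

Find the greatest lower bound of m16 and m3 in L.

m6

Common lower bounds of {m16, m3}: m5, m6, m8, m9.
The greatest among these is m6.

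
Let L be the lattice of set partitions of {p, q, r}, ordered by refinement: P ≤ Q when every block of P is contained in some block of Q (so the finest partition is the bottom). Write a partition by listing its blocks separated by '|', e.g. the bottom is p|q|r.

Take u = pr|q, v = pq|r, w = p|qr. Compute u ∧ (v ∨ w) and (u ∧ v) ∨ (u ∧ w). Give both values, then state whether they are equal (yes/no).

pr|q; p|q|r; no

v ∨ w = pqr, so u ∧ (v ∨ w) = pr|q ∧ pqr = pr|q.
u ∧ v = p|q|r and u ∧ w = p|q|r, so (u ∧ v) ∨ (u ∧ w) = p|q|r ∨ p|q|r = p|q|r.
Equal: no.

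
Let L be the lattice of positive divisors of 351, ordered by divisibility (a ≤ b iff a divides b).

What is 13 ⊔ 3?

In the divisibility order, the join is the least common multiple: lcm(13, 3) = 39.

39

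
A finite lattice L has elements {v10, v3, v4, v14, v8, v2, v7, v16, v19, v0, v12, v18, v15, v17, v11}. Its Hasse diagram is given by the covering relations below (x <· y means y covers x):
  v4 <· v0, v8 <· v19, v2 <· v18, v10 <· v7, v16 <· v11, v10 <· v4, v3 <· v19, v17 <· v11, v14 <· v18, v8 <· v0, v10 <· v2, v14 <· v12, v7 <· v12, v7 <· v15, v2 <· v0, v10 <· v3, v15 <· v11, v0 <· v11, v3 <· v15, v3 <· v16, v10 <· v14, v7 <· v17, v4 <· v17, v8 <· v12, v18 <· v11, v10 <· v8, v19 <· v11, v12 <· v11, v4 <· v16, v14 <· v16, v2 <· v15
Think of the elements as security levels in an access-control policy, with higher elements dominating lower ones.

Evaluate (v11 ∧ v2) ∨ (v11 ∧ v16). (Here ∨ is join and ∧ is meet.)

v11 ∧ v2 = v2
v11 ∧ v16 = v16
v2 ∨ v16 = v11

v11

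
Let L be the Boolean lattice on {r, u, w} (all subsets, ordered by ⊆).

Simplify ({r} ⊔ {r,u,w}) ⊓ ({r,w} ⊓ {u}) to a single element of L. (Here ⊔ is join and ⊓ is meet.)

{}

{r} ∨ {r,u,w} = {r,u,w}
{r,w} ∧ {u} = {}
{r,u,w} ∧ {} = {}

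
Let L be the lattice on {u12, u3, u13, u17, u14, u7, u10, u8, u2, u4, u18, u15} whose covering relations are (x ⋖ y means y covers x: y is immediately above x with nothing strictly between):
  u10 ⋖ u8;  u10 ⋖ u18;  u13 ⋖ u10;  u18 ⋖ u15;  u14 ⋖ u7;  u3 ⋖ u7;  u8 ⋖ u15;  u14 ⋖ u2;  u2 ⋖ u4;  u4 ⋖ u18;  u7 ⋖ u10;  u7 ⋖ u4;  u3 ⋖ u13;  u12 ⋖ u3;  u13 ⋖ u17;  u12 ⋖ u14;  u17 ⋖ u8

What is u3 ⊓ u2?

u12

Common lower bounds of {u3, u2}: u12.
The greatest among these is u12.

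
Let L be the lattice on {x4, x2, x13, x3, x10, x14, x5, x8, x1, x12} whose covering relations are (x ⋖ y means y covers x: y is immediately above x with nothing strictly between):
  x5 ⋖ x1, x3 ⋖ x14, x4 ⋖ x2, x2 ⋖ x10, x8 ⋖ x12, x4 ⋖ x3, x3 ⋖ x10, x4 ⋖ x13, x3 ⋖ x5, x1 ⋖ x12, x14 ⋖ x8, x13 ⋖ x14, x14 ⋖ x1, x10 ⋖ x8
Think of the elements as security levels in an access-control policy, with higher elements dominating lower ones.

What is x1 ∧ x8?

Common lower bounds of {x1, x8}: x13, x14, x3, x4.
The greatest among these is x14.

x14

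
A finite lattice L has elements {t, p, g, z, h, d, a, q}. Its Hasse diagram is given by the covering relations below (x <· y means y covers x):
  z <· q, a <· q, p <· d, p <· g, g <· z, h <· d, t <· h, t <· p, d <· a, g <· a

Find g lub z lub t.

Common upper bounds of {g, z, t}: q, z.
The least among these is z.

z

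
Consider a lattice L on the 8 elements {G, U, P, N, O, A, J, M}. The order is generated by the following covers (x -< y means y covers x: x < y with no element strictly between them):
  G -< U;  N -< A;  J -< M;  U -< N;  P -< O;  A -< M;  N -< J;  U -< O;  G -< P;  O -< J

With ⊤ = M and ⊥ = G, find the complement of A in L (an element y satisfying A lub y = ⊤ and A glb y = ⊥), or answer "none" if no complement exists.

Need y with A ∨ y = M and A ∧ y = G.
Checking each element gives: P.

P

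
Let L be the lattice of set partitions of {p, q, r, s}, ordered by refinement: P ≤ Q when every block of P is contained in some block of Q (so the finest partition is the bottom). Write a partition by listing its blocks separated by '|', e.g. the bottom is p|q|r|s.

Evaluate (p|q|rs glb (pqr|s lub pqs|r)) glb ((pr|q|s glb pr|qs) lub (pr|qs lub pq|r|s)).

pqr|s ∨ pqs|r = pqrs
p|q|rs ∧ pqrs = p|q|rs
pr|q|s ∧ pr|qs = pr|q|s
pr|qs ∨ pq|r|s = pqrs
pr|q|s ∨ pqrs = pqrs
p|q|rs ∧ pqrs = p|q|rs

p|q|rs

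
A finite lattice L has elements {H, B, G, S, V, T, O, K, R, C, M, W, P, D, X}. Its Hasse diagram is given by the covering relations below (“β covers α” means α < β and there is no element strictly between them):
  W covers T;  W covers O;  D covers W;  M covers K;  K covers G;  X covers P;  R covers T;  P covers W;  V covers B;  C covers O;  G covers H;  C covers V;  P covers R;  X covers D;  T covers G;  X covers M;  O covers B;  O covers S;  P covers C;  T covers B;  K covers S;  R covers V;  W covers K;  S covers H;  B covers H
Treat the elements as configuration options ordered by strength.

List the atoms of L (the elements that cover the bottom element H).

The atoms are exactly the elements that cover H: B, G, S.

B, G, S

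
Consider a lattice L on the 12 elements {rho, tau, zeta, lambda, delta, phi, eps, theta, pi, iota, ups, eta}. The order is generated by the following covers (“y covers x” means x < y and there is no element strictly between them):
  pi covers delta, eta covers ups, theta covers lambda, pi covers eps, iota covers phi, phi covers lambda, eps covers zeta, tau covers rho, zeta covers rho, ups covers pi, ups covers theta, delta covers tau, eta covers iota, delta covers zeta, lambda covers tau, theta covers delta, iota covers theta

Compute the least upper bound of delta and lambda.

Common upper bounds of {delta, lambda}: eta, iota, theta, ups.
The least among these is theta.

theta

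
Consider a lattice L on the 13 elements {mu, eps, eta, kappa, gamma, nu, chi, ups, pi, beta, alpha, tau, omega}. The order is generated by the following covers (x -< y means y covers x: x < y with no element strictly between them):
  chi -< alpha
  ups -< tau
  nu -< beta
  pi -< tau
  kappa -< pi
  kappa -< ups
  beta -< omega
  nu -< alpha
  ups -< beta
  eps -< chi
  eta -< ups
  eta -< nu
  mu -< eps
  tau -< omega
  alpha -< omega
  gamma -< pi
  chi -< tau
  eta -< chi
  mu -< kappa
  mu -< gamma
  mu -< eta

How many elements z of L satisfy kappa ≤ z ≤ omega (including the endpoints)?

6

The interval [kappa, omega] = {beta, kappa, omega, pi, tau, ups}, which has 6 elements.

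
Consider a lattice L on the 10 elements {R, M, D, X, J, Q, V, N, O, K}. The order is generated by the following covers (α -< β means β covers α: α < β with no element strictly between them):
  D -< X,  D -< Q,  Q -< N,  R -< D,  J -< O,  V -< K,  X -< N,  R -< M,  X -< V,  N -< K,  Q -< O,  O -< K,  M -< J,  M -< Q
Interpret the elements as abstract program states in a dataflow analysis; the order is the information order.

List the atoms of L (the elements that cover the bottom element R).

The atoms are exactly the elements that cover R: D, M.

D, M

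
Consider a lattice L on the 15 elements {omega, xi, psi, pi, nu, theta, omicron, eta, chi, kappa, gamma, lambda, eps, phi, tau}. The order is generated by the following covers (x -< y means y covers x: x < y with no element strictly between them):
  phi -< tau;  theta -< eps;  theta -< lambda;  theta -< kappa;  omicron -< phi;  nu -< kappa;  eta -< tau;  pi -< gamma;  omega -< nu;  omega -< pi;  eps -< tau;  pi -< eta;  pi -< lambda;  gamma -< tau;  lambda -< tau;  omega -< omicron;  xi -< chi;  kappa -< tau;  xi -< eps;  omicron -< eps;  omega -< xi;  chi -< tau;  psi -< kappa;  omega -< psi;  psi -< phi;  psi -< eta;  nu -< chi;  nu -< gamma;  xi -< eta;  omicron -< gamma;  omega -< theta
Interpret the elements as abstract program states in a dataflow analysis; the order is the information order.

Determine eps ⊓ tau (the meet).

eps

Common lower bounds of {eps, tau}: eps, omega, omicron, theta, xi.
The greatest among these is eps.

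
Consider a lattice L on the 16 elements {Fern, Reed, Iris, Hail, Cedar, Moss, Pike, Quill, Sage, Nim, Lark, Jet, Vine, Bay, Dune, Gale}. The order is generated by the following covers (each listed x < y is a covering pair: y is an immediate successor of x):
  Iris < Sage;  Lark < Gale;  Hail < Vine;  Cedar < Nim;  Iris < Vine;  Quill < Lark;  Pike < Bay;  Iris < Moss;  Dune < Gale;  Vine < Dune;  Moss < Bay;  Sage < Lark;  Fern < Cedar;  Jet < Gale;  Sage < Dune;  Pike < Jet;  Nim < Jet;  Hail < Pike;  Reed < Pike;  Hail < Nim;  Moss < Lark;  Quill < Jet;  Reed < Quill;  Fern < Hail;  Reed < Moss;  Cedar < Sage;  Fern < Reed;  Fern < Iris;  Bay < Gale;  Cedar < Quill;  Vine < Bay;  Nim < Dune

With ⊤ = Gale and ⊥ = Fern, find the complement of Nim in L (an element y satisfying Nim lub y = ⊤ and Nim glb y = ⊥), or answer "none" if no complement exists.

Need y with Nim ∨ y = Gale and Nim ∧ y = Fern.
Checking each element gives: Moss.

Moss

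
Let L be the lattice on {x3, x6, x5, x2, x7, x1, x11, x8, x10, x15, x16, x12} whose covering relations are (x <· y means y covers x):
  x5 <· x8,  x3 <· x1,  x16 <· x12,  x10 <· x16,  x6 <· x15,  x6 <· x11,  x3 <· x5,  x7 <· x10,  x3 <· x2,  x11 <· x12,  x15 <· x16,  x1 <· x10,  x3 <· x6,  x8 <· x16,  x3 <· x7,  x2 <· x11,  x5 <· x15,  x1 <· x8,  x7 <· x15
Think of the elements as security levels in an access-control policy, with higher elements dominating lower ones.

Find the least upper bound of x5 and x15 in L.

x15

Common upper bounds of {x5, x15}: x12, x15, x16.
The least among these is x15.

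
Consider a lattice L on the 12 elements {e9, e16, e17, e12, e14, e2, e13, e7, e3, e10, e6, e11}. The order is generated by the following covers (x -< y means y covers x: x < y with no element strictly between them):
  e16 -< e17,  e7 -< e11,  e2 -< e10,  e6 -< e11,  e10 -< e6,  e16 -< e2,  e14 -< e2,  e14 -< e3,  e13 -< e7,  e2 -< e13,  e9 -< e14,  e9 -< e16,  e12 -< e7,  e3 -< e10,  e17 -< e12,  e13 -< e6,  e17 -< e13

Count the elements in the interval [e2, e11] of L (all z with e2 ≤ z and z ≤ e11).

6

The interval [e2, e11] = {e10, e11, e13, e2, e6, e7}, which has 6 elements.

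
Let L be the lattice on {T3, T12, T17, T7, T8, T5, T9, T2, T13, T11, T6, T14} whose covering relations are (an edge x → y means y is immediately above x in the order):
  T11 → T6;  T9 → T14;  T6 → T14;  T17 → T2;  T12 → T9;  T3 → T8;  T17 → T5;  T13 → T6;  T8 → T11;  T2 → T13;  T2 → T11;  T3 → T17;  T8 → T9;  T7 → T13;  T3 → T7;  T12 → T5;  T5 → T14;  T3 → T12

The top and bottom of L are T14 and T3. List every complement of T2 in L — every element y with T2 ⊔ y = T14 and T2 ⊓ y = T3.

T12, T9

Need y with T2 ∨ y = T14 and T2 ∧ y = T3.
Checking each element gives: T12, T9.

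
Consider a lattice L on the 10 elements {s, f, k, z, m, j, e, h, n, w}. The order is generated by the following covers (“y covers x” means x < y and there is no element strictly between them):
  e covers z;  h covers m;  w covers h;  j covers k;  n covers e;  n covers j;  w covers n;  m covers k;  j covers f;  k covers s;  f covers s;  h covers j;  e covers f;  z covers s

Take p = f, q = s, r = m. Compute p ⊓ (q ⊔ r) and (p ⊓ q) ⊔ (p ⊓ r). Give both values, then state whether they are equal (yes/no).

q ⊔ r = m, so p ⊓ (q ⊔ r) = f ⊓ m = s.
p ⊓ q = s and p ⊓ r = s, so (p ⊓ q) ⊔ (p ⊓ r) = s ⊔ s = s.
Equal: yes.

s; s; yes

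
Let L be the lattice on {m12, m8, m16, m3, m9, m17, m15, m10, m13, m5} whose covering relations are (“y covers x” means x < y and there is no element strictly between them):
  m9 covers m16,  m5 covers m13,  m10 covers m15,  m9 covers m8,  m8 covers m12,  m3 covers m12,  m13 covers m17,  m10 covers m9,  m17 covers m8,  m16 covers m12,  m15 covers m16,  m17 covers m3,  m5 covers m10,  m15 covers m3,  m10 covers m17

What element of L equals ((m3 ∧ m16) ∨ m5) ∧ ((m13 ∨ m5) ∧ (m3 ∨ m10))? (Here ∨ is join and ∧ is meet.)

m3 ∧ m16 = m12
m12 ∨ m5 = m5
m13 ∨ m5 = m5
m3 ∨ m10 = m10
m5 ∧ m10 = m10
m5 ∧ m10 = m10

m10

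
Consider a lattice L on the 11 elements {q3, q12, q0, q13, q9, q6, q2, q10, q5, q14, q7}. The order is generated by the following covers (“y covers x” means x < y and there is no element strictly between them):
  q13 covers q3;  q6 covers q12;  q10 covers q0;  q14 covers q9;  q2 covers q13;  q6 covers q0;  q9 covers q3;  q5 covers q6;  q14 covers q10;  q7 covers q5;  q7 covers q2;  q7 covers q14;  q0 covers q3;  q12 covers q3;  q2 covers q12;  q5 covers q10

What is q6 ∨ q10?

q5

Common upper bounds of {q6, q10}: q5, q7.
The least among these is q5.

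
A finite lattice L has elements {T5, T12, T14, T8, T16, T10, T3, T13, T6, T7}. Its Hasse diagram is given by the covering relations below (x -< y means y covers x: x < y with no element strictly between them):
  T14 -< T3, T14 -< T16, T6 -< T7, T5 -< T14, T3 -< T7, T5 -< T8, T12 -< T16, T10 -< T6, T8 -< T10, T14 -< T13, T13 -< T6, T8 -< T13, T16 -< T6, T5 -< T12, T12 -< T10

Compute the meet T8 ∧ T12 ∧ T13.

Common lower bounds of {T8, T12, T13}: T5.
The greatest among these is T5.

T5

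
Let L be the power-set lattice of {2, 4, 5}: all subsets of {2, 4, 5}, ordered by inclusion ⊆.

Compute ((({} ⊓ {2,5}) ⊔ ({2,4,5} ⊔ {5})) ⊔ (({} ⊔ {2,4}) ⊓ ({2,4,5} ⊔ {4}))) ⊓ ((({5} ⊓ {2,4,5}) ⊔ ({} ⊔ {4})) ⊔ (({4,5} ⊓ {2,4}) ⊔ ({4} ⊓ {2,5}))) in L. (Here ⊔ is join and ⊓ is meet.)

{} ∧ {2,5} = {}
{2,4,5} ∨ {5} = {2,4,5}
{} ∨ {2,4,5} = {2,4,5}
{} ∨ {2,4} = {2,4}
{2,4,5} ∨ {4} = {2,4,5}
{2,4} ∧ {2,4,5} = {2,4}
{2,4,5} ∨ {2,4} = {2,4,5}
{5} ∧ {2,4,5} = {5}
{} ∨ {4} = {4}
{5} ∨ {4} = {4,5}
{4,5} ∧ {2,4} = {4}
{4} ∧ {2,5} = {}
{4} ∨ {} = {4}
{4,5} ∨ {4} = {4,5}
{2,4,5} ∧ {4,5} = {4,5}

{4,5}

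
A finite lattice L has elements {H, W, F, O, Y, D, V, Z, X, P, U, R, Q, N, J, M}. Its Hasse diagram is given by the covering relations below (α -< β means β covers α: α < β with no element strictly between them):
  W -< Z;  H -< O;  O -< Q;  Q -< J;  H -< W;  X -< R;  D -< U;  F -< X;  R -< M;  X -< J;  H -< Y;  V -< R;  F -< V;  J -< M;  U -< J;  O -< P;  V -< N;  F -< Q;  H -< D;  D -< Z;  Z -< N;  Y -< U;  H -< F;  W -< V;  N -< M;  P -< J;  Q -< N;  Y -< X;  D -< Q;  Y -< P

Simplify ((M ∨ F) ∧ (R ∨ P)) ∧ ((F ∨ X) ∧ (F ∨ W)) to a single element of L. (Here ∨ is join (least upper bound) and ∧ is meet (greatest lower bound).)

M ∨ F = M
R ∨ P = M
M ∧ M = M
F ∨ X = X
F ∨ W = V
X ∧ V = F
M ∧ F = F

F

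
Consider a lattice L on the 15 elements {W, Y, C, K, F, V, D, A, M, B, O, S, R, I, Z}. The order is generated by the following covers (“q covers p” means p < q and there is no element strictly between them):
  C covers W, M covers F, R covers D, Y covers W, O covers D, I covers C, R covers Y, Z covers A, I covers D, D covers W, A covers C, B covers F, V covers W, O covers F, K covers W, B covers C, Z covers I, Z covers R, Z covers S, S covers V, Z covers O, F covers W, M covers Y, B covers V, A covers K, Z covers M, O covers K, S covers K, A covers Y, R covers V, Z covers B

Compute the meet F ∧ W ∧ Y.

Common lower bounds of {F, W, Y}: W.
The greatest among these is W.

W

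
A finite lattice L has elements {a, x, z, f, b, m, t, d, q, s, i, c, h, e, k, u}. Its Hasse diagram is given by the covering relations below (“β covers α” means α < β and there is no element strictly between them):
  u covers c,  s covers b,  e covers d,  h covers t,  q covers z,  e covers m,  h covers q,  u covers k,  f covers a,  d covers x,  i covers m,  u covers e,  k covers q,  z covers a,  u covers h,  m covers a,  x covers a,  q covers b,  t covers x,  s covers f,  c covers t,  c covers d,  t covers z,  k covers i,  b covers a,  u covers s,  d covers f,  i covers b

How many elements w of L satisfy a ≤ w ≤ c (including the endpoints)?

7

The interval [a, c] = {a, c, d, f, t, x, z}, which has 7 elements.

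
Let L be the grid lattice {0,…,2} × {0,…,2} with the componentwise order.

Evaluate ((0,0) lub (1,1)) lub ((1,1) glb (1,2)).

(1,1)

(0,0) ∨ (1,1) = (1,1)
(1,1) ∧ (1,2) = (1,1)
(1,1) ∨ (1,1) = (1,1)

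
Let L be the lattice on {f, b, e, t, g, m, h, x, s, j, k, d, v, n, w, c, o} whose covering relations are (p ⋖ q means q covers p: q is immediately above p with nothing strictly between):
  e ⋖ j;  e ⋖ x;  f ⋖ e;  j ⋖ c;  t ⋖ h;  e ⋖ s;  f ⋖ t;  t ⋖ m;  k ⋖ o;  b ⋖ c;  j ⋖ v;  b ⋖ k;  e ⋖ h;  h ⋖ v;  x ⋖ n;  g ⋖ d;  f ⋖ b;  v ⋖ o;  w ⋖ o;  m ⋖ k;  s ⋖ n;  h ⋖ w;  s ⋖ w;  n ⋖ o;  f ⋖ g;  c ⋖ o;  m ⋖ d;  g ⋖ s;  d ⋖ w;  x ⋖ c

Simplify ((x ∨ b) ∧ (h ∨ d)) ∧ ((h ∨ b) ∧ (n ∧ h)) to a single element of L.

x ∨ b = c
h ∨ d = w
c ∧ w = e
h ∨ b = o
n ∧ h = e
o ∧ e = e
e ∧ e = e

e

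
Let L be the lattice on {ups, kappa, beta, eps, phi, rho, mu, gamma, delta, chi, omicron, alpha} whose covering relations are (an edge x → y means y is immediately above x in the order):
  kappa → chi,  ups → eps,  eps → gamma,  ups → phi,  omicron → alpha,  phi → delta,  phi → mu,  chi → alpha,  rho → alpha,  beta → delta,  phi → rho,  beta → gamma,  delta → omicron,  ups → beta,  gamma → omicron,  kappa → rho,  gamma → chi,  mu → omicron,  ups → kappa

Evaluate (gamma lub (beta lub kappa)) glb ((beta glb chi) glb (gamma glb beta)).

beta

beta ∨ kappa = chi
gamma ∨ chi = chi
beta ∧ chi = beta
gamma ∧ beta = beta
beta ∧ beta = beta
chi ∧ beta = beta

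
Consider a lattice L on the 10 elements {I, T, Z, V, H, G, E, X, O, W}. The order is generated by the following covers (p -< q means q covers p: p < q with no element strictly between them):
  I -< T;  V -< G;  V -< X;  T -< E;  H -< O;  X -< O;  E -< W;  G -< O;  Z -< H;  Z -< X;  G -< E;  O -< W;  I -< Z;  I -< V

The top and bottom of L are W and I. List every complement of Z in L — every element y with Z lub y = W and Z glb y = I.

E, T

Need y with Z ∨ y = W and Z ∧ y = I.
Checking each element gives: E, T.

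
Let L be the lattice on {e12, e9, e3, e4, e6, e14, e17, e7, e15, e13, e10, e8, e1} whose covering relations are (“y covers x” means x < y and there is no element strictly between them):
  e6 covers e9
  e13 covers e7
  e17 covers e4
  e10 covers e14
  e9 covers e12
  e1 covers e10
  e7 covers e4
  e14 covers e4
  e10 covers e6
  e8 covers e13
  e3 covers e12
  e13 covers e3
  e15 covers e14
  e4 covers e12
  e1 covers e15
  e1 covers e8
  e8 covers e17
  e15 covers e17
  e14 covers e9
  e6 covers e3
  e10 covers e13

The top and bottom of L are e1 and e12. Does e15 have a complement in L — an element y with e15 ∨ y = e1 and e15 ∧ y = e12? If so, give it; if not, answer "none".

Need y with e15 ∨ y = e1 and e15 ∧ y = e12.
Checking each element gives: e3.

e3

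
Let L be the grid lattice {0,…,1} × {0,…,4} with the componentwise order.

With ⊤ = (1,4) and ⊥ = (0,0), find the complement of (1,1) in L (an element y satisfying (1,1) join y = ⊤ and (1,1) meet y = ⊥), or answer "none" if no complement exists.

For every candidate y, either (1,1) ∨ y ≠ (1,4) or (1,1) ∧ y ≠ (0,0); no complement exists.

none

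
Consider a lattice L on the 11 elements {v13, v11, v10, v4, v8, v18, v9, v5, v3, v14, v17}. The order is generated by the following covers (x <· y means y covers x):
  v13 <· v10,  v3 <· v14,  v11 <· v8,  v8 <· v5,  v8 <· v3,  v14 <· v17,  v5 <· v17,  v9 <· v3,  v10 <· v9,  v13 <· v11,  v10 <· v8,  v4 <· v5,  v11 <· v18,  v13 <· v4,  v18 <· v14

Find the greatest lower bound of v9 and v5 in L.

Common lower bounds of {v9, v5}: v10, v13.
The greatest among these is v10.

v10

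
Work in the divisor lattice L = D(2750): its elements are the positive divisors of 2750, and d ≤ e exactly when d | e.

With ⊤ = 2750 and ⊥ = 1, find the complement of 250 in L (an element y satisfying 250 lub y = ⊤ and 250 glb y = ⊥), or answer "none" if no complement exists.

11

Need y with 250 ∨ y = 2750 and 250 ∧ y = 1.
Checking each element gives: 11.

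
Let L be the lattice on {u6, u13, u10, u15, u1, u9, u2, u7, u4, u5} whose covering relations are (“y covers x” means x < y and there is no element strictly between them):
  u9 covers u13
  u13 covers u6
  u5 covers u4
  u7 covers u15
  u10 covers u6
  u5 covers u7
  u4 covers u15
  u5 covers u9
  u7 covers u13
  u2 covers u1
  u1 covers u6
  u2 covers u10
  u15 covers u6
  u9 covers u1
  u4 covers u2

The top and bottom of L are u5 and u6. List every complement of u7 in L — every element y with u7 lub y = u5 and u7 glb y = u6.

Need y with u7 ∨ y = u5 and u7 ∧ y = u6.
Checking each element gives: u1, u10, u2.

u1, u10, u2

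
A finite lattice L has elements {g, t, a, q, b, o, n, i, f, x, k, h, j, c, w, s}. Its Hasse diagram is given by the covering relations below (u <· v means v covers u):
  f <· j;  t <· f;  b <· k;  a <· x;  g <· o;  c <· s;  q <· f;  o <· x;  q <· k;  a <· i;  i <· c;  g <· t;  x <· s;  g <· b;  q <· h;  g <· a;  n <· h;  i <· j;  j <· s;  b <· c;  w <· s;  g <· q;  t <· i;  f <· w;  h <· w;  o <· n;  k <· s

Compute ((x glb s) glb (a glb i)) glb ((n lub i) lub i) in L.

x ∧ s = x
a ∧ i = a
x ∧ a = a
n ∨ i = s
s ∨ i = s
a ∧ s = a

a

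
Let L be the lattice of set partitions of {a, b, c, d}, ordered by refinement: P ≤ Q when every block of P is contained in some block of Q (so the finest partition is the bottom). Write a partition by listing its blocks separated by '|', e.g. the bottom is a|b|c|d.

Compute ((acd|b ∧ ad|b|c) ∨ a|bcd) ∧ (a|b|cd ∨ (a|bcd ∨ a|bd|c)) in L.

a|bcd

acd|b ∧ ad|b|c = ad|b|c
ad|b|c ∨ a|bcd = abcd
a|bcd ∨ a|bd|c = a|bcd
a|b|cd ∨ a|bcd = a|bcd
abcd ∧ a|bcd = a|bcd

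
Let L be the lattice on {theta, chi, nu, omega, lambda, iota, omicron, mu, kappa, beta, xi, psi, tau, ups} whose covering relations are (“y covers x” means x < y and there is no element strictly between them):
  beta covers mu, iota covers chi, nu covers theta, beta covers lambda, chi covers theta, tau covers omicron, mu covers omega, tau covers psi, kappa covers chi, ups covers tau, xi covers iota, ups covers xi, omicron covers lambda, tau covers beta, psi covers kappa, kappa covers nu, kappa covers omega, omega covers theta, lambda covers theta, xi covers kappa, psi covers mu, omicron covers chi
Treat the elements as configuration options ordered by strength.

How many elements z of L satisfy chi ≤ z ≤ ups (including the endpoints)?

The interval [chi, ups] = {chi, iota, kappa, omicron, psi, tau, ups, xi}, which has 8 elements.

8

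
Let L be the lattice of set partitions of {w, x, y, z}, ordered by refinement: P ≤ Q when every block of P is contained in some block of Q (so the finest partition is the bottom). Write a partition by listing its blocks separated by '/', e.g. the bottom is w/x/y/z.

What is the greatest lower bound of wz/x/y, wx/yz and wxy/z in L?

Common lower bounds of {wz/x/y, wx/yz, wxy/z}: w/x/y/z.
The greatest among these is w/x/y/z.

w/x/y/z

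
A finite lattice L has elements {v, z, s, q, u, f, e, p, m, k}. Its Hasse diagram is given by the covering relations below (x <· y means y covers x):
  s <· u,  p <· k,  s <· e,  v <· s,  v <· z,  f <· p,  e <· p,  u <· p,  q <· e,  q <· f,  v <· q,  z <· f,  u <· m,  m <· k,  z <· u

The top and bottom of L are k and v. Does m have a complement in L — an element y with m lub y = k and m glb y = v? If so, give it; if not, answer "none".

q

Need y with m ∨ y = k and m ∧ y = v.
Checking each element gives: q.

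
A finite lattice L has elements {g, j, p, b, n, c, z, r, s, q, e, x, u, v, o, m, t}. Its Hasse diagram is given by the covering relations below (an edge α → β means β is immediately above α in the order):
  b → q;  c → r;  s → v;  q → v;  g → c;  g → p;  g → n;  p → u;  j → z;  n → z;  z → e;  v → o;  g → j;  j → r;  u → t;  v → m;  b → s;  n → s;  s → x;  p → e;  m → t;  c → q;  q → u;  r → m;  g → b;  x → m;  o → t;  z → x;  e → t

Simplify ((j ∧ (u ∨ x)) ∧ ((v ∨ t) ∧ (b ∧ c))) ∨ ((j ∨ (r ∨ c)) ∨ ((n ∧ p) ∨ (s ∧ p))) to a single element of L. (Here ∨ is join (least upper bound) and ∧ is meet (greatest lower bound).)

r

u ∨ x = t
j ∧ t = j
v ∨ t = t
b ∧ c = g
t ∧ g = g
j ∧ g = g
r ∨ c = r
j ∨ r = r
n ∧ p = g
s ∧ p = g
g ∨ g = g
r ∨ g = r
g ∨ r = r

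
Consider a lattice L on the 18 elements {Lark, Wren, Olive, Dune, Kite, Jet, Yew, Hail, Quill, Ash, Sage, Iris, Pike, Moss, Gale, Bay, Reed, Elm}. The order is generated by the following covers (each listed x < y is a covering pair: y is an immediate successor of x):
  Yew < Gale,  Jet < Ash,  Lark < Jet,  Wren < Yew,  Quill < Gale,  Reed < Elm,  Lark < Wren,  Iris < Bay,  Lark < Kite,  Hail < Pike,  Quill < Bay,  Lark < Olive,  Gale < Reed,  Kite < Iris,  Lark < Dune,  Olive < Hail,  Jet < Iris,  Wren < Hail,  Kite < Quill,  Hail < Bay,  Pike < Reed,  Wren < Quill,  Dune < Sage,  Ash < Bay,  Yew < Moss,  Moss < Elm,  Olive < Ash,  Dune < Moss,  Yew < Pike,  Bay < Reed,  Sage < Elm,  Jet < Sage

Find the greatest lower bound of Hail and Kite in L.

Common lower bounds of {Hail, Kite}: Lark.
The greatest among these is Lark.

Lark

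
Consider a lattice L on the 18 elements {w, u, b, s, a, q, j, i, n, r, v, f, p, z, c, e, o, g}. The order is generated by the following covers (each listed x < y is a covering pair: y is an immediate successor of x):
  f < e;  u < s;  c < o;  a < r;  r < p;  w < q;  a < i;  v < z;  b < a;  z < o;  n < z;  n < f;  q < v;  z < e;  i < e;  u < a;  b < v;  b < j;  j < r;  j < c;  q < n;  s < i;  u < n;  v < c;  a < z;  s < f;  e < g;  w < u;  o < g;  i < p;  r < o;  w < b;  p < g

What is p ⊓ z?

a

Common lower bounds of {p, z}: a, b, u, w.
The greatest among these is a.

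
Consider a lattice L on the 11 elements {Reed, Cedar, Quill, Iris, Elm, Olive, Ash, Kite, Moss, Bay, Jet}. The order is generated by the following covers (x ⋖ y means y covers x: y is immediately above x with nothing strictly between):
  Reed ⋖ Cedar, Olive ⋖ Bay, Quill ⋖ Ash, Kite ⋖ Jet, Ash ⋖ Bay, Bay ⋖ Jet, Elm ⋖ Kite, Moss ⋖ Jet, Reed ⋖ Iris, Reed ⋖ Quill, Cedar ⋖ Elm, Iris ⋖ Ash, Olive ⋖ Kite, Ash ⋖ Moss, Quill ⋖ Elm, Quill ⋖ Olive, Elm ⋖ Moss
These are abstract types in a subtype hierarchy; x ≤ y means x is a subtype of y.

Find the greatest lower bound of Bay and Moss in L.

Ash

Common lower bounds of {Bay, Moss}: Ash, Iris, Quill, Reed.
The greatest among these is Ash.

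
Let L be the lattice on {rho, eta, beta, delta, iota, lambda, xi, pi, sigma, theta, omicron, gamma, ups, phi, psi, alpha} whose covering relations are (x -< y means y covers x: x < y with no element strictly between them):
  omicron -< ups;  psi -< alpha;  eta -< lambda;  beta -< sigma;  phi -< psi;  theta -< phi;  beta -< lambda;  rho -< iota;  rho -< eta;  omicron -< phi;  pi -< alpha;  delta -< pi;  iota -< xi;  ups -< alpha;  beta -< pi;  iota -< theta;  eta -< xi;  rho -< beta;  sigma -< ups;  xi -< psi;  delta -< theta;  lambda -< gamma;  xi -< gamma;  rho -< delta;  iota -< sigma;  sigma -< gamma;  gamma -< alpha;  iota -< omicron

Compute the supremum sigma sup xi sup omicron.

alpha

Common upper bounds of {sigma, xi, omicron}: alpha.
The least among these is alpha.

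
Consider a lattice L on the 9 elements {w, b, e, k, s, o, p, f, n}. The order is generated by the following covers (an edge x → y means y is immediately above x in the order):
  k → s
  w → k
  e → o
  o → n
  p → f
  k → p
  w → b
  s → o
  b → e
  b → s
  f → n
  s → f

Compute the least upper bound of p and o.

Common upper bounds of {p, o}: n.
The least among these is n.

n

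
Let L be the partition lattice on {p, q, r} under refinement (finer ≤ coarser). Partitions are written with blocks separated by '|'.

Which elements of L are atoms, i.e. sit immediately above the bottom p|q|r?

The atoms are exactly the elements that cover p|q|r: pq|r, pr|q, p|qr.

pq|r, pr|q, p|qr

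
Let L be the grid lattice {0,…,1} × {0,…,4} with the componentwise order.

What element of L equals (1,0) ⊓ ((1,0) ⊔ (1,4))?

(1,0)

(1,0) ∨ (1,4) = (1,4)
(1,0) ∧ (1,4) = (1,0)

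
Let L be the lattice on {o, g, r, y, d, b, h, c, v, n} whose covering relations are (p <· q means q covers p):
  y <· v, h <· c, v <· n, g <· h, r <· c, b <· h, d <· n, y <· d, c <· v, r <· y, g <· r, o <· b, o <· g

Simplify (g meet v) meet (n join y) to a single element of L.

g

g ∧ v = g
n ∨ y = n
g ∧ n = g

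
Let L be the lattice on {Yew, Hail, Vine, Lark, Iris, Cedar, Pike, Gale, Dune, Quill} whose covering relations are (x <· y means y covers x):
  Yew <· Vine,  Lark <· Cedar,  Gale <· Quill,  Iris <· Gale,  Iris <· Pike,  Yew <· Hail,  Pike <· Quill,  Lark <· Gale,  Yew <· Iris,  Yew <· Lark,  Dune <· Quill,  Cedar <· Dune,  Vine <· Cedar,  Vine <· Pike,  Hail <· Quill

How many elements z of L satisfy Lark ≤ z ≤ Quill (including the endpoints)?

5

The interval [Lark, Quill] = {Cedar, Dune, Gale, Lark, Quill}, which has 5 elements.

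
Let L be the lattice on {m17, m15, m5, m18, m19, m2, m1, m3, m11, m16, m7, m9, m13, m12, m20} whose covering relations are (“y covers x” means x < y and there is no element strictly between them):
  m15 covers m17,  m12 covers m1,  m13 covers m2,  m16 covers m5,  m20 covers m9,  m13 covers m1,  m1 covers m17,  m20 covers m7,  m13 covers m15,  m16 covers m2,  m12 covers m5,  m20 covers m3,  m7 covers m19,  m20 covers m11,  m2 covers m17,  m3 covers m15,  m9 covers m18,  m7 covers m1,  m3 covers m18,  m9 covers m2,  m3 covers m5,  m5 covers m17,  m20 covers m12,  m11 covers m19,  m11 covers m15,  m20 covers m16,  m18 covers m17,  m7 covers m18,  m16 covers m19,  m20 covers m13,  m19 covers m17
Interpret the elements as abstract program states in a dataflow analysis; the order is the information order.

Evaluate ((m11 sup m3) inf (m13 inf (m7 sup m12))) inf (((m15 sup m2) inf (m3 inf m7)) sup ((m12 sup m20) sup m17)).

m11 ∨ m3 = m20
m7 ∨ m12 = m20
m13 ∧ m20 = m13
m20 ∧ m13 = m13
m15 ∨ m2 = m13
m3 ∧ m7 = m18
m13 ∧ m18 = m17
m12 ∨ m20 = m20
m20 ∨ m17 = m20
m17 ∨ m20 = m20
m13 ∧ m20 = m13

m13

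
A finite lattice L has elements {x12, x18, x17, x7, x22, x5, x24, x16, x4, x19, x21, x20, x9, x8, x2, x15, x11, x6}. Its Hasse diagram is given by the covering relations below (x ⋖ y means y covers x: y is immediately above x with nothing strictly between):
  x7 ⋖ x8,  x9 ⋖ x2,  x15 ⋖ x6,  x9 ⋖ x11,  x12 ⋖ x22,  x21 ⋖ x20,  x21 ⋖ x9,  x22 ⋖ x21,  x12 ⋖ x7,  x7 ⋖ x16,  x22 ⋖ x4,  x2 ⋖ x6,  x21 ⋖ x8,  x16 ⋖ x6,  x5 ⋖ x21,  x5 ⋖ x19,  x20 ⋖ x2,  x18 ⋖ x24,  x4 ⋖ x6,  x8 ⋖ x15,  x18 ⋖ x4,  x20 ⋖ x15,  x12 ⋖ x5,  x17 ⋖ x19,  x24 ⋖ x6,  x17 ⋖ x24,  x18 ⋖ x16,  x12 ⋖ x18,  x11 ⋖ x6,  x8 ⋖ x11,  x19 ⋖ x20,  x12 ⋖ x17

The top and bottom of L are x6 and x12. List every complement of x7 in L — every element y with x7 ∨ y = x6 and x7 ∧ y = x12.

Need y with x7 ∨ y = x6 and x7 ∧ y = x12.
Checking each element gives: x2, x24, x4.

x2, x24, x4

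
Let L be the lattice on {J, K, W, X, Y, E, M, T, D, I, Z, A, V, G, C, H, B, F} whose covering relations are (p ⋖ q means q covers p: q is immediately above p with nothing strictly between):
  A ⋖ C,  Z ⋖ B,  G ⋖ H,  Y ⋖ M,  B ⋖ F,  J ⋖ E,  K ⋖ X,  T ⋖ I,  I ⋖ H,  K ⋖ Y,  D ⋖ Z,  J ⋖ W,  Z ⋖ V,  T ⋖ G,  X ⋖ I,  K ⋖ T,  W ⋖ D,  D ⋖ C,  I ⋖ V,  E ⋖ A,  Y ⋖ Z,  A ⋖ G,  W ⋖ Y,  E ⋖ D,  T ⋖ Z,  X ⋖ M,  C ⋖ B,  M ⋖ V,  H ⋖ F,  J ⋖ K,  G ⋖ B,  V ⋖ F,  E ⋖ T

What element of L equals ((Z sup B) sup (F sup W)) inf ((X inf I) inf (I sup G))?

X

Z ∨ B = B
F ∨ W = F
B ∨ F = F
X ∧ I = X
I ∨ G = H
X ∧ H = X
F ∧ X = X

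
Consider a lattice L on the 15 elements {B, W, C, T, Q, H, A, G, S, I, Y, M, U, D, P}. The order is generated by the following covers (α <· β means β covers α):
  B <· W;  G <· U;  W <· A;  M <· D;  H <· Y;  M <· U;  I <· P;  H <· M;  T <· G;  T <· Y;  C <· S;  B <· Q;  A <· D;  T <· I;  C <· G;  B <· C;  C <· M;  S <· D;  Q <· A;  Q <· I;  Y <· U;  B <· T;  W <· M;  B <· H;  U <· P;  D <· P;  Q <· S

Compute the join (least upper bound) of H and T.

Common upper bounds of {H, T}: P, U, Y.
The least among these is Y.

Y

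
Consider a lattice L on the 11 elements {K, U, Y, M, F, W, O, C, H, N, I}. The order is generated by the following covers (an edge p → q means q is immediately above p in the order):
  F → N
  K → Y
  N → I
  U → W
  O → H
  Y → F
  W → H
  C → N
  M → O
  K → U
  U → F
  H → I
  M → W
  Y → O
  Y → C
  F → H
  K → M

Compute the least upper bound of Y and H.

Common upper bounds of {Y, H}: H, I.
The least among these is H.

H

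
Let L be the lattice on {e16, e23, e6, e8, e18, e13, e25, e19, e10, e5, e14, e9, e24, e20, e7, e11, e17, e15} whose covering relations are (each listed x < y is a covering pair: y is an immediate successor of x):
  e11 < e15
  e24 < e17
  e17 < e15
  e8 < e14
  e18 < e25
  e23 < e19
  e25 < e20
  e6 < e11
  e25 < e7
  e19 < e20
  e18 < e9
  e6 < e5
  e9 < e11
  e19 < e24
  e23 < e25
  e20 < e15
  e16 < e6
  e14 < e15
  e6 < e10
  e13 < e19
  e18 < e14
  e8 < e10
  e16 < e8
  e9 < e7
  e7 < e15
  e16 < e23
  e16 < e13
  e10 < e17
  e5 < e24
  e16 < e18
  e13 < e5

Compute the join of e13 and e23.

e19

Common upper bounds of {e13, e23}: e15, e17, e19, e20, e24.
The least among these is e19.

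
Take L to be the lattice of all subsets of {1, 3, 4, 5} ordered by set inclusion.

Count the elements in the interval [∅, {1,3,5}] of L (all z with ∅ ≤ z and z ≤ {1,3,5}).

8

The interval [∅, {1,3,5}] = {{1,3,5}, {1,3}, {1,5}, {1}, {3,5}, {3}, {5}, ∅}, which has 8 elements.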